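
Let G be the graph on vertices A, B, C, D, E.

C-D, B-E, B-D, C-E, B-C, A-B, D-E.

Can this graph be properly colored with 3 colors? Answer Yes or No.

B, C, D, E form a clique, so at least 4 colors are needed.
So 3 colors are not enough.

No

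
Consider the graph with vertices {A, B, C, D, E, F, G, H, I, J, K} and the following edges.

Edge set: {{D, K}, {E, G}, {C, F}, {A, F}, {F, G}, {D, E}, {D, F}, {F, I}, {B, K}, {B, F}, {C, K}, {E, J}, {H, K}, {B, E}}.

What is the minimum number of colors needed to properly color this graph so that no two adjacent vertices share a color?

2

C and K are adjacent, so at least 2 colors are needed.
2 colors suffice: color red → {E, F, K}; color blue → {A, B, C, D, G, H, I, J}. Each edge has distinct colors on its endpoints.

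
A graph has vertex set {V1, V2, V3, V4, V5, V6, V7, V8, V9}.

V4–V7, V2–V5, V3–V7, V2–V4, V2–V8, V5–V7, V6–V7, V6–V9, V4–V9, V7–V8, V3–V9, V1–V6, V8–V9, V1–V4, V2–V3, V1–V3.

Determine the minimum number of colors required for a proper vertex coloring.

2

V4 and V9 are adjacent, so at least 2 colors are needed.
2 colors suffice: color R → {V1, V2, V7, V9}; color B → {V3, V4, V5, V6, V8}. Each edge has distinct colors on its endpoints.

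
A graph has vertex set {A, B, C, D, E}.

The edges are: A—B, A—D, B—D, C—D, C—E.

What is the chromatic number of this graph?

A, B, D are mutually adjacent, so at least 3 colors are needed.
3 colors suffice: color 1 → {D, E}; color 2 → {A, C}; color 3 → {B}. Every edge joins two different colors.

3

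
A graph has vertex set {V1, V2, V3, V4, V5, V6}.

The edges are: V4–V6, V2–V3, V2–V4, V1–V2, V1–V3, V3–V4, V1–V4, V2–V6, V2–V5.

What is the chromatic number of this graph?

V1, V2, V3, V4 are mutually adjacent (a clique of size 4), so at least 4 colors are needed.
4 colors suffice: V1=4, V2=1, V3=3, V4=2, V5=2, V6=3. No two adjacent vertices share a color.

4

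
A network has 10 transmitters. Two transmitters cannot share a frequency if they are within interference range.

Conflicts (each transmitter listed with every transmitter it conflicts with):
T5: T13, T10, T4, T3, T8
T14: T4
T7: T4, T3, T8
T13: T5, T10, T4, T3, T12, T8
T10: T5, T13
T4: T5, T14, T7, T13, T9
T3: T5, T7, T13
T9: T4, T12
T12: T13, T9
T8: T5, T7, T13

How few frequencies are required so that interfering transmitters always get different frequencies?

T5, T13, T10 are mutually in conflict, so at least 3 frequencies are needed.
3 frequencies suffice: frequency 1 → {T14, T7, T13, T9}; frequency 2 → {T10, T4, T3, T12, T8}; frequency 3 → {T5}. Each listed conflict is separated.

3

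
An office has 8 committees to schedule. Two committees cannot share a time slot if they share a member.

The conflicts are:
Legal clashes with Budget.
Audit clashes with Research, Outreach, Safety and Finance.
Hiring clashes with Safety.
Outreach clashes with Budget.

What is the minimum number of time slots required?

Legal and Budget conflict, so at least 2 time slots are needed.
2 time slots suffice: time slot 1 → {Audit, Hiring, Budget}; time slot 2 → {Legal, Research, Outreach, Safety, Finance}. Every pair that conflicts lands in different time slots.

2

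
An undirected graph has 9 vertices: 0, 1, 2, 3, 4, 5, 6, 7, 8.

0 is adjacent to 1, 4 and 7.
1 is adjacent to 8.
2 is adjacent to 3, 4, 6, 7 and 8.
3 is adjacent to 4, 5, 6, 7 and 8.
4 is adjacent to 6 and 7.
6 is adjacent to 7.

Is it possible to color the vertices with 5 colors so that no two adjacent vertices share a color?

Yes

The chromatic number is 5. 2, 3, 4, 6, 7 form a clique, so at least 5 colors are needed.
5 colors suffice: color a → {0, 3}; color b → {5, 7, 8}; color c → {1, 2}; color d → {4}; color e → {6}.
That is already a proper 5-coloring.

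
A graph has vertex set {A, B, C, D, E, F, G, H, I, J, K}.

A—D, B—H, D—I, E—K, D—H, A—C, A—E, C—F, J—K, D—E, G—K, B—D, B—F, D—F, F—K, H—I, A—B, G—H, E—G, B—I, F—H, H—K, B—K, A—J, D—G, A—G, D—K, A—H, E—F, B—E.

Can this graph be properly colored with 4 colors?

No

B, D, F, H, K are mutually adjacent (a clique of size 5), so at least 5 colors are needed.
So 4 colors are not enough.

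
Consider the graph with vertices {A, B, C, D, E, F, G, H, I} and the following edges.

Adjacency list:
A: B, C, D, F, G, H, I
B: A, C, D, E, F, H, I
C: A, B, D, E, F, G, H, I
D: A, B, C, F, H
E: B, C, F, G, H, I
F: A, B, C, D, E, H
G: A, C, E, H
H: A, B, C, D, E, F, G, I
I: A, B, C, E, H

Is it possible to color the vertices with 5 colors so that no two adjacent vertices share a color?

No

A, B, C, D, F, H are pairwise adjacent (a clique of size 6), so at least 6 colors are needed.
So 5 colors are not enough.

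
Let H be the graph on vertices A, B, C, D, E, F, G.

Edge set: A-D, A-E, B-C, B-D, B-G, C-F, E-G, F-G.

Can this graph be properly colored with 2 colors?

No

The cycle A-E-G-B-D-A has odd length 5, so it cannot be 2-colored; at least 3 colors are needed.
So 2 colors are not enough.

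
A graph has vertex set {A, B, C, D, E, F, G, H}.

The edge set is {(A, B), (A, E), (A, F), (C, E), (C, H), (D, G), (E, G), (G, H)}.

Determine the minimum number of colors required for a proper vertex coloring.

A and B are adjacent, so at least 2 colors are needed.
2 colors suffice: color 1 → {A, C, G}; color 2 → {B, D, E, F, H}. No two adjacent vertices share a color.

2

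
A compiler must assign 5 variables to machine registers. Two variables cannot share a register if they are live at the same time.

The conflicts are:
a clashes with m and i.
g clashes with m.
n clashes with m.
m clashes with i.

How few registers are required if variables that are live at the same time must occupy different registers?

3

a, m, i all conflict with each other, so at least 3 registers are needed.
Using 3 registers: a=2, g=2, n=2, m=1, i=3. Every pair that conflicts lands in different registers.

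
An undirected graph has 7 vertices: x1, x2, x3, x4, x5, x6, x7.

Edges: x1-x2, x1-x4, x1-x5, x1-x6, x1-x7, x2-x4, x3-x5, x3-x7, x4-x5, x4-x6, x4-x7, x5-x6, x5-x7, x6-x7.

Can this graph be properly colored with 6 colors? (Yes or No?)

Yes

The chromatic number is 5. x1, x4, x5, x6, x7 form a clique, so at least 5 colors are needed.
5 colors suffice: color 1 → {x2, x7}; color 2 → {x3, x4}; color 3 → {x1}; color 4 → {x5}; color 5 → {x6}.
Since 6 ≥ 5, a proper 6-coloring certainly exists.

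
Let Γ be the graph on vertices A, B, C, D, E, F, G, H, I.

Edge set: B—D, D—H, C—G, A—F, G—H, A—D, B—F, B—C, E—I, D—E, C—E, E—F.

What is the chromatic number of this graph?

The cycle H-D-E-C-G-H has odd length 5, so it cannot be 2-colored; at least 3 colors are needed.
3 colors suffice: color 1 → {A, B, E, H}; color 2 → {C, D, F, I}; color 3 → {G}. No two adjacent vertices share a color.

3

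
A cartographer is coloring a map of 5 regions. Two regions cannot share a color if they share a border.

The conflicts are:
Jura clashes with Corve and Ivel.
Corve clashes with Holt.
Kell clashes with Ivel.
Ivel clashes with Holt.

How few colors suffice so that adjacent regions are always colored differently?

2

Corve and Holt conflict, so at least 2 colors are needed.
A valid assignment using 2 colors: Jura=2, Corve=1, Kell=2, Ivel=1, Holt=2. No two conflicting regions share a color.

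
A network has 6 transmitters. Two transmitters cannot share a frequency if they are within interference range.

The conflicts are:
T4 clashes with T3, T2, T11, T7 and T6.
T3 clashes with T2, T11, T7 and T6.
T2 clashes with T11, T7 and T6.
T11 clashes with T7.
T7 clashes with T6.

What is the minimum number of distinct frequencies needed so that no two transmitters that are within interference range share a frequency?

T4, T3, T2, T7, T6 pairwise conflict, so at least 5 frequencies are needed.
5 frequencies suffice: frequency 1 → {T3}; frequency 2 → {T4}; frequency 3 → {T7}; frequency 4 → {T2}; frequency 5 → {T11, T6}. Each listed conflict is separated.

5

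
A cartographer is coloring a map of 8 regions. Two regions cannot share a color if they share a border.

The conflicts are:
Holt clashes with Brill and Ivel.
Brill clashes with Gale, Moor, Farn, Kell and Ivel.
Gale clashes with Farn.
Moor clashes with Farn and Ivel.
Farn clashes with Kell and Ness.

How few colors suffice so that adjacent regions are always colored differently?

Brill, Moor, Farn pairwise conflict, so at least 3 colors are needed.
One proper 3-coloring: Holt=3, Brill=1, Gale=3, Moor=3, Farn=2, Kell=3, Ivel=2, Ness=1. Each listed conflict is separated.

3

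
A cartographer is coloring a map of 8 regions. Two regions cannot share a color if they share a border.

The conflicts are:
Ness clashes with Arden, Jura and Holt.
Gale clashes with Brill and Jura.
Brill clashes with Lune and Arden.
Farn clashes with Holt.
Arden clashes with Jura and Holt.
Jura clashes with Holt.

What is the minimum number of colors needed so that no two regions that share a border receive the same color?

Ness, Arden, Jura, Holt are mutually in conflict, so at least 4 colors are needed.
A valid assignment using 4 colors: Ness=4, Gale=2, Brill=1, Lune=2, Farn=1, Arden=3, Jura=1, Holt=2. No two conflicting regions share a color.

4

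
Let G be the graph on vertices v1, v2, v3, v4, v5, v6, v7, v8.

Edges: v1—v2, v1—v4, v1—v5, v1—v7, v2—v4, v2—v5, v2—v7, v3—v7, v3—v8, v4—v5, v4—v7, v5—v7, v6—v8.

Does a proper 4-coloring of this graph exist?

v1, v2, v4, v5, v7 are pairwise adjacent (a clique of size 5), so at least 5 colors are needed.
So 4 colors are not enough.

No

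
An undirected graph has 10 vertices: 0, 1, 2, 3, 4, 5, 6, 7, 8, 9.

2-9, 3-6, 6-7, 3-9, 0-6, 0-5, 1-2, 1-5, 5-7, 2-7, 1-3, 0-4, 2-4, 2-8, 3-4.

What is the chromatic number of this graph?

3

The cycle 6-3-1-5-0-6 has odd length 5, so it cannot be 2-colored; at least 3 colors are needed.
3 colors suffice: color a → {2, 3, 5}; color b → {0, 1, 7, 8, 9}; color c → {4, 6}. Each edge has distinct colors on its endpoints.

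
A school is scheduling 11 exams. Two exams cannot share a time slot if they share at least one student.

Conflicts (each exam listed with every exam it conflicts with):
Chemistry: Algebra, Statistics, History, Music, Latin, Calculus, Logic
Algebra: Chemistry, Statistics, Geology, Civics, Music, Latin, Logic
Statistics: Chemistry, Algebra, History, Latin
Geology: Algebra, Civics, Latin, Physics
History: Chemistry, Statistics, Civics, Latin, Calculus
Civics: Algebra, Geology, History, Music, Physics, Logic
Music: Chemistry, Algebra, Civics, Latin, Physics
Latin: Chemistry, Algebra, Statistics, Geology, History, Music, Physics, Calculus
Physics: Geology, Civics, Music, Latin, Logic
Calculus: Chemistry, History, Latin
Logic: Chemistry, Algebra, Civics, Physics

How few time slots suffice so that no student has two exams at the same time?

Chemistry, Statistics, History, Latin pairwise conflict, so at least 4 time slots are needed.
A valid assignment using 4 time slots: Chemistry=3, Algebra=2, Statistics=4, Geology=3, History=2, Civics=1, Music=4, Latin=1, Physics=2, Calculus=4, Logic=4. No two conflicting exams share a time slot.

4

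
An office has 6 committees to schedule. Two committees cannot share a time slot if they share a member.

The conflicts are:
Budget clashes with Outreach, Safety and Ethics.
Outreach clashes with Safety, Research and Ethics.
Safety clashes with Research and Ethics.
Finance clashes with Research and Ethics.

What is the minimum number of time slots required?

Budget, Outreach, Safety, Ethics pairwise conflict, so at least 4 time slots are needed.
Using 4 time slots: Budget=4, Outreach=3, Safety=2, Finance=2, Research=1, Ethics=1. Every pair that conflicts lands in different time slots.

4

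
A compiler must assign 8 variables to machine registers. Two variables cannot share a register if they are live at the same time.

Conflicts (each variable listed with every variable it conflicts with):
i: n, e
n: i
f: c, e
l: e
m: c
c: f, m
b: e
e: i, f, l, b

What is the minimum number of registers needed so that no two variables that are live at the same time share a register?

m and c conflict, so at least 2 registers are needed.
2 registers suffice: register 1 → {n, c, e}; register 2 → {i, f, l, m, b}. No two conflicting variables share a register.

2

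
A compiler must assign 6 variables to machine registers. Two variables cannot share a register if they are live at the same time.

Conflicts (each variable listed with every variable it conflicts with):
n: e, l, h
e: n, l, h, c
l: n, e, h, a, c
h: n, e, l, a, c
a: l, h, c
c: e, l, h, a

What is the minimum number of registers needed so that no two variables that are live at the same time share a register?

4

l, h, a, c are mutually in conflict, so at least 4 registers are needed.
Using 4 registers: n=3, e=4, l=1, h=2, a=4, c=3. Every pair that conflicts lands in different registers.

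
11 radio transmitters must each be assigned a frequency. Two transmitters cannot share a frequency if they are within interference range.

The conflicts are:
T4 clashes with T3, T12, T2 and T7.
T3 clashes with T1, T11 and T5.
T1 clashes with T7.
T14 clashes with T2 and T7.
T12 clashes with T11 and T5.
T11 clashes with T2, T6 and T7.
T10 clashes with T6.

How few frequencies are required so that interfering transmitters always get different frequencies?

T3 and T1 conflict, so at least 2 frequencies are needed.
2 frequencies suffice: T4=1, T3=2, T1=1, T14=1, T12=2, T11=1, T10=1, T2=2, T6=2, T7=2, T5=1. Every pair that conflicts lands in different frequencies.

2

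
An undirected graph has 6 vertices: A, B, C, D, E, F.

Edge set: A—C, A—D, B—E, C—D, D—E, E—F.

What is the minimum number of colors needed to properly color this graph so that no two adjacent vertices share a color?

A, C, D form a triangle, so at least 3 colors are needed.
3 colors suffice: A=red, B=blue, C=green, D=blue, E=red, F=blue. No two adjacent vertices share a color.

3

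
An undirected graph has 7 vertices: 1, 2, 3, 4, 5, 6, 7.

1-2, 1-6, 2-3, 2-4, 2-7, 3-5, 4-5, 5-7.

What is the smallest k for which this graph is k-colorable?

2

2 and 7 are adjacent, so at least 2 colors are needed.
One proper 2-coloring: 1=b, 2=a, 3=b, 4=b, 5=a, 6=a, 7=b. Each edge has distinct colors on its endpoints.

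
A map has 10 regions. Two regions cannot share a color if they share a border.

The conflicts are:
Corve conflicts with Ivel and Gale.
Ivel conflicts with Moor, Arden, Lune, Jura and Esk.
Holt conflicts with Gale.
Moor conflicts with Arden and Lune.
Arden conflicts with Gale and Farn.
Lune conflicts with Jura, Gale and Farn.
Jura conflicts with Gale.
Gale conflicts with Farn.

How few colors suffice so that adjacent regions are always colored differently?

3

Arden, Gale, Farn pairwise conflict, so at least 3 colors are needed.
3 colors suffice: color 1 → {Ivel, Gale}; color 2 → {Corve, Holt, Arden, Lune, Esk}; color 3 → {Moor, Jura, Farn}. Every pair that conflicts lands in different colors.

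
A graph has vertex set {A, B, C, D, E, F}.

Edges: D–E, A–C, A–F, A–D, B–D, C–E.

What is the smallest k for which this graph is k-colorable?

2

B and D are adjacent, so at least 2 colors are needed.
2 colors suffice: color 1 → {C, D, F}; color 2 → {A, B, E}. Each edge has distinct colors on its endpoints.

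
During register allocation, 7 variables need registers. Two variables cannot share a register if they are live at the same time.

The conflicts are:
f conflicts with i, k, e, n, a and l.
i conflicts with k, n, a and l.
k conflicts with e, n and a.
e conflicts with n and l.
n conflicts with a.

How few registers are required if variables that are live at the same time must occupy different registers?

5

f, i, k, n, a pairwise conflict, so at least 5 registers are needed.
5 registers suffice: register 1 → {f}; register 2 → {k, l}; register 3 → {n}; register 4 → {i, e}; register 5 → {a}. Every pair that conflicts lands in different registers.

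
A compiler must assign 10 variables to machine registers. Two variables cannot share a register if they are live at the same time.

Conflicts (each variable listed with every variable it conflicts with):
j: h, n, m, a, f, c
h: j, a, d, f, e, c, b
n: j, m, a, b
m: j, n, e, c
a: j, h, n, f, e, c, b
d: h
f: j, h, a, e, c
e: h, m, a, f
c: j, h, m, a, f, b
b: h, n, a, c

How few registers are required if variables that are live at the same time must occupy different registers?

5

j, h, a, f, c are mutually in conflict, so at least 5 registers are needed.
Using 5 registers: j=3, h=1, n=1, m=2, a=2, d=2, f=5, e=3, c=4, b=3. Every pair that conflicts lands in different registers.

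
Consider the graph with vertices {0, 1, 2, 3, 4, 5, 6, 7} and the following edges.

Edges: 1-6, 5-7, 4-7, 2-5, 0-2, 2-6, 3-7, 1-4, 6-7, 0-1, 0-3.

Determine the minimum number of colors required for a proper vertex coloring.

The cycle 2-5-7-3-0-2 has odd length 5, so it cannot be 2-colored; at least 3 colors are needed.
3 colors suffice: color red → {1, 2, 7}; color blue → {0, 4, 5, 6}; color green → {3}. Each edge has distinct colors on its endpoints.

3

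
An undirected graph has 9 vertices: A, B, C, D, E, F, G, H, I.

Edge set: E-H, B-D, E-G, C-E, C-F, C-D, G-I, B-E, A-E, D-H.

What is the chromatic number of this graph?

E and H are adjacent, so at least 2 colors are needed.
2 colors suffice: color red → {D, E, F, I}; color blue → {A, B, C, G, H}. Every edge joins two different colors.

2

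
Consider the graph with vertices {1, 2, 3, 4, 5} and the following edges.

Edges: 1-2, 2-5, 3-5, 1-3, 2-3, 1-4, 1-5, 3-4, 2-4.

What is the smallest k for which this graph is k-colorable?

4

1, 2, 3, 5 form a clique, so at least 4 colors are needed.
4 colors suffice: color a → {3}; color b → {1}; color c → {2}; color d → {4, 5}. Every edge joins two different colors.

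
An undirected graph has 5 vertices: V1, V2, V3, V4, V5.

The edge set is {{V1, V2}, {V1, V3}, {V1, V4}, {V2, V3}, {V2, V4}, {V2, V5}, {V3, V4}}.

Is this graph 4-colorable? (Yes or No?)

The chromatic number is 4. V1, V2, V3, V4 are pairwise adjacent (a clique of size 4), so at least 4 colors are needed.
4 colors suffice: V1=G, V2=R, V3=B, V4=Y, V5=B.
That is already a proper 4-coloring.

Yes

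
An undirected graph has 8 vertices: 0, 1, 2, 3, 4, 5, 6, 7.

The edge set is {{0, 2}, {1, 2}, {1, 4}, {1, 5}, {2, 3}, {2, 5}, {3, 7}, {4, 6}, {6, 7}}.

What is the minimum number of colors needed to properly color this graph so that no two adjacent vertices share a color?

3

1, 2, 5 form a triangle, so at least 3 colors are needed.
3 colors suffice: color red → {2, 6}; color blue → {0, 1, 3}; color green → {4, 5, 7}. Every edge joins two different colors.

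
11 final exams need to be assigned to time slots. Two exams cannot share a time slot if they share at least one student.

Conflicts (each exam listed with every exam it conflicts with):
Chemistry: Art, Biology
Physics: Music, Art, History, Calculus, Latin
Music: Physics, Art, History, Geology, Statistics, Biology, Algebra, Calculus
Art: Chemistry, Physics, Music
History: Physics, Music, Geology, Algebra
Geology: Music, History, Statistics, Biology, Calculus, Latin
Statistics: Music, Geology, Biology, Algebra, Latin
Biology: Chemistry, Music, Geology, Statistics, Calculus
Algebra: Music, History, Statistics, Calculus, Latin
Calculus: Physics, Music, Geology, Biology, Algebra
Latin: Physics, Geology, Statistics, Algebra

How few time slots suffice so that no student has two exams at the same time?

4

Music, Geology, Statistics, Biology pairwise conflict, so at least 4 time slots are needed.
4 time slots suffice: time slot 1 → {Chemistry, Music, Latin}; time slot 2 → {Physics, Geology, Algebra}; time slot 3 → {Art, History, Biology}; time slot 4 → {Statistics, Calculus}. Each listed conflict is separated.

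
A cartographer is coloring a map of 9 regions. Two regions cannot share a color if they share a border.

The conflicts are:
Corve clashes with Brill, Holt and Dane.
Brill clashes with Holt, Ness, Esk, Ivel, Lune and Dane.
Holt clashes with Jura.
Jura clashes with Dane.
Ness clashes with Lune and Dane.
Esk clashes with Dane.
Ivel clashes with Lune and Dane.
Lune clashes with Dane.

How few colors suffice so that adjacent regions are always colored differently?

4

Brill, Ness, Lune, Dane pairwise conflict, so at least 4 colors are needed.
A valid assignment using 4 colors: Corve=3, Brill=1, Holt=2, Jura=1, Ness=4, Esk=3, Ivel=4, Lune=3, Dane=2. No two conflicting regions share a color.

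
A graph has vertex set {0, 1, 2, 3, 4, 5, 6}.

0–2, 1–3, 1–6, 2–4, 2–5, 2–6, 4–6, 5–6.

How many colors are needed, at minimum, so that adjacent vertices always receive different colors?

2, 5, 6 are mutually adjacent, so at least 3 colors are needed.
3 colors suffice: color a → {1, 2}; color b → {0, 3, 6}; color c → {4, 5}. Each edge has distinct colors on its endpoints.

3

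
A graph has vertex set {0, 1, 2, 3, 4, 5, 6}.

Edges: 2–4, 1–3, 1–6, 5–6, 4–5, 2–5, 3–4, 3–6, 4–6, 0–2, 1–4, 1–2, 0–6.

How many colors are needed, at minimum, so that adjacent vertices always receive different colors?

1, 3, 4, 6 are pairwise adjacent (a clique of size 4), so at least 4 colors are needed.
4 colors suffice: color red → {2, 6}; color blue → {0, 4}; color green → {1, 5}; color yellow → {3}. No two adjacent vertices share a color.

4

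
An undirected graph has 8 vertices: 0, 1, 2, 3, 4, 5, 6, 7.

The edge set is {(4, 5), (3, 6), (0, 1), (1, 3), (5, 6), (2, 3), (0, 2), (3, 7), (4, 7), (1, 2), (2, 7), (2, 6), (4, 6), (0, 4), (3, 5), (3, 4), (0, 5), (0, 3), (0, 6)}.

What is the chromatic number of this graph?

0, 3, 4, 5, 6 are mutually adjacent (a clique of size 5), so at least 5 colors are needed.
A valid assignment using 5 colors: 0=b, 1=d, 2=c, 3=a, 4=c, 5=e, 6=d, 7=b. Every edge joins two different colors.

5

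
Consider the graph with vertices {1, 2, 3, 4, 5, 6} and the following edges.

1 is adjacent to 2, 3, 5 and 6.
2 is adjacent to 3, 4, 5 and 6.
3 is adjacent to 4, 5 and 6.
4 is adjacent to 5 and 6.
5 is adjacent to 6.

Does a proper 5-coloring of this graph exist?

Yes

The chromatic number is 5. 2, 3, 4, 5, 6 are pairwise adjacent (a clique of size 5), so at least 5 colors are needed.
One proper 5-coloring: 1=e, 2=d, 3=c, 4=e, 5=a, 6=b.
That is already a proper 5-coloring.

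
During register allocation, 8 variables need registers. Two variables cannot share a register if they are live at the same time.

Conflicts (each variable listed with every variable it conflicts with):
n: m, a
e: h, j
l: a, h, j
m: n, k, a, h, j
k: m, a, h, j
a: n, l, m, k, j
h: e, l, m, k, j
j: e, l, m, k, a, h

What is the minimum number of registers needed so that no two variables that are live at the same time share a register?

4

m, k, a, j are mutually in conflict, so at least 4 registers are needed.
A valid assignment using 4 registers: n=1, e=3, l=3, m=3, k=4, a=2, h=2, j=1. Every pair that conflicts lands in different registers.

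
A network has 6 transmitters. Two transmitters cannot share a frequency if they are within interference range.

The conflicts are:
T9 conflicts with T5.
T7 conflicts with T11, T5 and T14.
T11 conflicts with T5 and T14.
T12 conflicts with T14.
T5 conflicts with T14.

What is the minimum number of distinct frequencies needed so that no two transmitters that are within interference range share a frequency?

4

T7, T11, T5, T14 pairwise conflict, so at least 4 frequencies are needed.
A valid assignment using 4 frequencies: T9=2, T7=4, T11=3, T12=1, T5=1, T14=2. No two conflicting transmitters share a frequency.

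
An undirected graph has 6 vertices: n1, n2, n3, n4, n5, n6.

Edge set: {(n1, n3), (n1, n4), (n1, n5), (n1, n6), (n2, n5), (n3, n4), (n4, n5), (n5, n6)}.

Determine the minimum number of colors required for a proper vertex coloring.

n1, n3, n4 are mutually adjacent, so at least 3 colors are needed.
A valid assignment using 3 colors: n1=red, n2=red, n3=blue, n4=green, n5=blue, n6=green. Each edge has distinct colors on its endpoints.

3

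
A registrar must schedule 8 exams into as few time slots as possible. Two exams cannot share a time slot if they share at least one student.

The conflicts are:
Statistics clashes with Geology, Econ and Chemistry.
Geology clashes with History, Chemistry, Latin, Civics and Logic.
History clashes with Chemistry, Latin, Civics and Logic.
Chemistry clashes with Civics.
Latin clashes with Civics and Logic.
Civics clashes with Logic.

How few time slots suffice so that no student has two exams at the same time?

5

Geology, History, Latin, Civics, Logic are mutually in conflict, so at least 5 time slots are needed.
5 time slots suffice: time slot 1 → {Geology, Econ}; time slot 2 → {Statistics, History}; time slot 3 → {Civics}; time slot 4 → {Chemistry, Latin}; time slot 5 → {Logic}. No two conflicting exams share a time slot.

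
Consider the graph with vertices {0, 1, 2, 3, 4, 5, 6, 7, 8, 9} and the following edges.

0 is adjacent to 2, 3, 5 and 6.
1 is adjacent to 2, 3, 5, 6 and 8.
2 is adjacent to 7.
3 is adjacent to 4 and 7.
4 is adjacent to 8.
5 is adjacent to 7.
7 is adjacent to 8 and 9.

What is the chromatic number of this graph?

4 and 8 are adjacent, so at least 2 colors are needed.
2 colors suffice: 0=a, 1=a, 2=b, 3=b, 4=a, 5=b, 6=b, 7=a, 8=b, 9=b. Each edge has distinct colors on its endpoints.

2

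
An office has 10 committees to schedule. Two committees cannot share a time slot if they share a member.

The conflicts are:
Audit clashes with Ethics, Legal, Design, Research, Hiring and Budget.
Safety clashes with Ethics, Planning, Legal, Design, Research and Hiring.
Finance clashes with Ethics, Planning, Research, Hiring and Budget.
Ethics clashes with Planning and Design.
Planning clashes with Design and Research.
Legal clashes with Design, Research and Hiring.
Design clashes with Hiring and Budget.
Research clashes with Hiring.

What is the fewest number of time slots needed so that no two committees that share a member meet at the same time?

4

Audit, Legal, Design, Hiring all conflict with each other, so at least 4 time slots are needed.
4 time slots suffice: time slot 1 → {Design, Research}; time slot 2 → {Audit, Safety, Finance}; time slot 3 → {Planning, Hiring, Budget}; time slot 4 → {Ethics, Legal}. No two conflicting committees share a time slot.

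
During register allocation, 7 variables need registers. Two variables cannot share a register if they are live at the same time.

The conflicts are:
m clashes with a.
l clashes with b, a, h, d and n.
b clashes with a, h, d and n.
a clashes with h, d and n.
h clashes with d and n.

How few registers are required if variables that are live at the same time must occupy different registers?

5

l, b, a, h, d are mutually in conflict, so at least 5 registers are needed.
A valid assignment using 5 registers: m=2, l=2, b=4, a=1, h=3, d=5, n=5. No two conflicting variables share a register.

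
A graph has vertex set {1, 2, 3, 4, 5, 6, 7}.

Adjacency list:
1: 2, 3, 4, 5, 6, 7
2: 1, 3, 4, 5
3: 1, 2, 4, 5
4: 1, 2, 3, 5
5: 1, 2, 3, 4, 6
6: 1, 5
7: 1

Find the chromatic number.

1, 2, 3, 4, 5 are pairwise adjacent (a clique of size 5), so at least 5 colors are needed.
5 colors suffice: color red → {1}; color blue → {5, 7}; color green → {4, 6}; color yellow → {3}; color purple → {2}. Each edge has distinct colors on its endpoints.

5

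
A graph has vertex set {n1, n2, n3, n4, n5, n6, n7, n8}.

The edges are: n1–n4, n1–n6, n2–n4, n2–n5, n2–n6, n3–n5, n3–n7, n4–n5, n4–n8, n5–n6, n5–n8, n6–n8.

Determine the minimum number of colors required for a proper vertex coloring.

n2, n5, n6 are mutually adjacent, so at least 3 colors are needed.
3 colors suffice: color 1 → {n1, n5, n7}; color 2 → {n3, n4, n6}; color 3 → {n2, n8}. Each edge has distinct colors on its endpoints.

3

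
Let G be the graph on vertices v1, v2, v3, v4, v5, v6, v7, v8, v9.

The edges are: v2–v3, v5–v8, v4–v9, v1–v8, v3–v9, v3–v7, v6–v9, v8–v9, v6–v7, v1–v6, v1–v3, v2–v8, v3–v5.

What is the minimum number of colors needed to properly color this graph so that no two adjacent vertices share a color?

v2 and v3 are adjacent, so at least 2 colors are needed.
A valid assignment using 2 colors: v1=B, v2=B, v3=R, v4=R, v5=B, v6=R, v7=B, v8=R, v9=B. Each edge has distinct colors on its endpoints.

2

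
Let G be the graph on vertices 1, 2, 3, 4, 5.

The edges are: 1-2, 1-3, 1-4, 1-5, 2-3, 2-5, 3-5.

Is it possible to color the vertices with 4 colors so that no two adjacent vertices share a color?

Yes

The chromatic number is 4. 1, 2, 3, 5 are pairwise adjacent (a clique of size 4), so at least 4 colors are needed.
4 colors suffice: color a → {1}; color b → {4, 5}; color c → {2}; color d → {3}.
That is already a proper 4-coloring.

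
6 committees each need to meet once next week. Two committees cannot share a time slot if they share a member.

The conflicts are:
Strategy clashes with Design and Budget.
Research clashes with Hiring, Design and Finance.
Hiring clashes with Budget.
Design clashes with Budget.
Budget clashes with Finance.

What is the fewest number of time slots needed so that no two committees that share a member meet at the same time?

Strategy, Design, Budget pairwise conflict, so at least 3 time slots are needed.
A valid assignment using 3 time slots: Strategy=3, Research=1, Hiring=2, Design=2, Budget=1, Finance=2. No two conflicting committees share a time slot.

3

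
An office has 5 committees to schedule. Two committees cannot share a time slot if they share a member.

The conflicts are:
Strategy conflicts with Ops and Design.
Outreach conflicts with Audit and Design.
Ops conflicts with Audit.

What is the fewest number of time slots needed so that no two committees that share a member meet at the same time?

The cycle Ops-Strategy-Design-Outreach-Audit-Ops has odd length 5, so it cannot be 2-colored; at least 3 time slots are needed.
3 time slots suffice: time slot 1 → {Audit, Design}; time slot 2 → {Outreach, Ops}; time slot 3 → {Strategy}. No two conflicting committees share a time slot.

3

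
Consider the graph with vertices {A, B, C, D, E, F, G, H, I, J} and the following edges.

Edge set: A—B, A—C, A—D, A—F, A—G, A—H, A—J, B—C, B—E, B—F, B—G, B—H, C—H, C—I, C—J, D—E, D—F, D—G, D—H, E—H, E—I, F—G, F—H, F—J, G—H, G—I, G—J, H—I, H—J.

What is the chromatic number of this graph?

5

A, D, F, G, H are mutually adjacent (a clique of size 5), so at least 5 colors are needed.
One proper 5-coloring: A=3, B=5, C=2, D=5, E=2, F=4, G=2, H=1, I=3, J=5. Every edge joins two different colors.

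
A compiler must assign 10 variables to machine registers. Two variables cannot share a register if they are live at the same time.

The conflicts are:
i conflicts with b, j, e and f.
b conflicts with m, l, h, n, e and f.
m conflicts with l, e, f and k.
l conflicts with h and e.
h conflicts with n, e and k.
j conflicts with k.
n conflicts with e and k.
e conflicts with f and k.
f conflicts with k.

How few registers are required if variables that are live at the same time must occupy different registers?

b, h, n, e pairwise conflict, so at least 4 registers are needed.
Using 4 registers: i=3, b=2, m=3, l=4, h=3, j=1, n=4, e=1, f=4, k=2. Every pair that conflicts lands in different registers.

4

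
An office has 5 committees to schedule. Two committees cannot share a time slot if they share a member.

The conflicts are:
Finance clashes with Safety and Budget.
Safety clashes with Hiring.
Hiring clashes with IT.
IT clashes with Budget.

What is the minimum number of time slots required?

3

The cycle IT-Budget-Finance-Safety-Hiring-IT has odd length 5, so it cannot be 2-colored; at least 3 time slots are needed.
3 time slots suffice: time slot 1 → {Finance, IT}; time slot 2 → {Hiring, Budget}; time slot 3 → {Safety}. Every pair that conflicts lands in different time slots.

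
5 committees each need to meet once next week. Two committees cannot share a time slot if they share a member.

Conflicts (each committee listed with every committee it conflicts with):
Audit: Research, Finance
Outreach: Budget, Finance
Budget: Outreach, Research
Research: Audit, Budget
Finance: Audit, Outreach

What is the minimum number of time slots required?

3

The cycle Budget-Outreach-Finance-Audit-Research-Budget has odd length 5, so it cannot be 2-colored; at least 3 time slots are needed.
Using 3 time slots: Audit=3, Outreach=2, Budget=1, Research=2, Finance=1. Each listed conflict is separated.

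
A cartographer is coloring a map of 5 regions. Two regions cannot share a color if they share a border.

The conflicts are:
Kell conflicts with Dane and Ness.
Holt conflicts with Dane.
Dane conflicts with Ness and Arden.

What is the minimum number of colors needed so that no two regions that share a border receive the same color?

Kell, Dane, Ness are mutually in conflict, so at least 3 colors are needed.
3 colors suffice: Kell=2, Holt=2, Dane=1, Ness=3, Arden=2. Each listed conflict is separated.

3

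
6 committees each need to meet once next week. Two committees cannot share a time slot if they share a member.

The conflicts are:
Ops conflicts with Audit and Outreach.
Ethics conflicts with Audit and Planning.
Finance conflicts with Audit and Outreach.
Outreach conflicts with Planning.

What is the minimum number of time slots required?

3

The cycle Ethics-Audit-Finance-Outreach-Planning-Ethics has odd length 5, so it cannot be 2-colored; at least 3 time slots are needed.
3 time slots suffice: Ops=2, Ethics=2, Finance=2, Audit=1, Outreach=1, Planning=3. No two conflicting committees share a time slot.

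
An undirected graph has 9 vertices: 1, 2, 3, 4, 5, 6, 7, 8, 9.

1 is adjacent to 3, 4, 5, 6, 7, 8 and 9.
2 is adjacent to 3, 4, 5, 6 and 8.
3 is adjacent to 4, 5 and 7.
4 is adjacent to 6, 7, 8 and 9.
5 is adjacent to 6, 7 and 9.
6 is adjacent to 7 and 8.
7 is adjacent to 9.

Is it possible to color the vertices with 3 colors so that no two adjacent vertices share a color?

No

1, 3, 5, 7 form a clique, so at least 4 colors are needed.
So 3 colors are not enough.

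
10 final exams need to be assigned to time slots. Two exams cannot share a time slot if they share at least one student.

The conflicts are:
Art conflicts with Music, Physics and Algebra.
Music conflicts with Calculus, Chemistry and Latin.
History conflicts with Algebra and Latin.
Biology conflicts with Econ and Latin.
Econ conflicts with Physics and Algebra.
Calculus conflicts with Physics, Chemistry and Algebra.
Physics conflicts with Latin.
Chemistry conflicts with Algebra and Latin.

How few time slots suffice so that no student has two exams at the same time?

Music, Chemistry, Latin pairwise conflict, so at least 3 time slots are needed.
3 time slots suffice: time slot 1 → {Art, Econ, Calculus, Latin}; time slot 2 → {Music, Biology, Physics, Algebra}; time slot 3 → {History, Chemistry}. Every pair that conflicts lands in different time slots.

3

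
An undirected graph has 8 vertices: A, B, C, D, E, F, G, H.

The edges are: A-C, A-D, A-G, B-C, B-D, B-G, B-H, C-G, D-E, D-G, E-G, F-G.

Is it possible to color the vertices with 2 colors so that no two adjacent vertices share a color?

B, C, G are pairwise adjacent, so at least 3 colors are needed.
So 2 colors are not enough.

No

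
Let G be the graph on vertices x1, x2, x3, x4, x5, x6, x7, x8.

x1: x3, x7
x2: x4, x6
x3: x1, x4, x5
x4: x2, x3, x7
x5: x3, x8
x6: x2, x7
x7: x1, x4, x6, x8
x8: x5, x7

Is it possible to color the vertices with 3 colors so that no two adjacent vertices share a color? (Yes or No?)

The chromatic number is 3. The cycle x1-x7-x8-x5-x3-x1 has odd length 5, so it cannot be 2-colored; at least 3 colors are needed.
A valid assignment using 3 colors: x1=2, x2=1, x3=1, x4=2, x5=3, x6=2, x7=1, x8=2.
That is already a proper 3-coloring.

Yes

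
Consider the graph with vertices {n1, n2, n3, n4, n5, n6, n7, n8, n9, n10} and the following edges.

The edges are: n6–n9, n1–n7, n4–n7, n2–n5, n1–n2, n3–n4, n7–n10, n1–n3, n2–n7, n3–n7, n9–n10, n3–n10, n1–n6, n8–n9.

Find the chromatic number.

3

n3, n7, n10 are mutually adjacent, so at least 3 colors are needed.
3 colors suffice: color 1 → {n5, n7, n9}; color 2 → {n2, n3, n6, n8}; color 3 → {n1, n4, n10}. No two adjacent vertices share a color.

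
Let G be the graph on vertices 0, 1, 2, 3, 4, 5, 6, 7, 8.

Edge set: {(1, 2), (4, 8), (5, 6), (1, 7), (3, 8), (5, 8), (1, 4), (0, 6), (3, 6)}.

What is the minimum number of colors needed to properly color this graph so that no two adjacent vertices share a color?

5 and 6 are adjacent, so at least 2 colors are needed.
A valid assignment using 2 colors: 0=b, 1=a, 2=b, 3=b, 4=b, 5=b, 6=a, 7=b, 8=a. Every edge joins two different colors.

2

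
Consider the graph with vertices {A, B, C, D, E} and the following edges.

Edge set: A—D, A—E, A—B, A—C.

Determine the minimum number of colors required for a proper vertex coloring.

2

A and C are adjacent, so at least 2 colors are needed.
A valid assignment using 2 colors: A=red, B=blue, C=blue, D=blue, E=blue. Each edge has distinct colors on its endpoints.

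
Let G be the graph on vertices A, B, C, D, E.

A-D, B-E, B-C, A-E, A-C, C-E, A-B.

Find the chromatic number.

4

A, B, C, E form a clique, so at least 4 colors are needed.
One proper 4-coloring: A=red, B=yellow, C=blue, D=blue, E=green. No two adjacent vertices share a color.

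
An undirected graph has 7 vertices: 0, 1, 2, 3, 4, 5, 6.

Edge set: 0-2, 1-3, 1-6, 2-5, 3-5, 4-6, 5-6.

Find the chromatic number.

1 and 6 are adjacent, so at least 2 colors are needed.
2 colors suffice: color red → {2, 3, 6}; color blue → {0, 1, 4, 5}. Every edge joins two different colors.

2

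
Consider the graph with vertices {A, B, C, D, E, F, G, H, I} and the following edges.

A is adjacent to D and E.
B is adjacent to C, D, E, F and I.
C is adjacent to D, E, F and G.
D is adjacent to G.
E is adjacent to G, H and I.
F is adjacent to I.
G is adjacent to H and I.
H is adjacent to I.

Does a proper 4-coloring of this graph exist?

The chromatic number is 4. E, G, H, I form a clique, so at least 4 colors are needed.
4 colors suffice: A=2, B=3, C=2, D=1, E=1, F=1, G=3, H=4, I=2.
That is already a proper 4-coloring.

Yes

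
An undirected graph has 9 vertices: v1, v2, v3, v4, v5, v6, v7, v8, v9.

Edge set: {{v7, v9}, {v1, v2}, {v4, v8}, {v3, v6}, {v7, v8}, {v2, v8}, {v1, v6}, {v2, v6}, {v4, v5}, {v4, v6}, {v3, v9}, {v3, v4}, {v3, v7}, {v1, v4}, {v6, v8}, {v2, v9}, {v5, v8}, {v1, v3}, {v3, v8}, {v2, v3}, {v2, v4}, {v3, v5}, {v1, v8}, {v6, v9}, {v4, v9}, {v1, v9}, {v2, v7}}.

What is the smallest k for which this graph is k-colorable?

v1, v2, v3, v4, v6, v9 form a clique, so at least 6 colors are needed.
6 colors suffice: color 1 → {v3}; color 2 → {v4, v7}; color 3 → {v2, v5}; color 4 → {v8, v9}; color 5 → {v1}; color 6 → {v6}. Every edge joins two different colors.

6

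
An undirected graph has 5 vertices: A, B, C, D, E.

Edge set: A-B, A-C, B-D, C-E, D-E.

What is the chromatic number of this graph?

3

The cycle C-E-D-B-A-C has odd length 5, so it cannot be 2-colored; at least 3 colors are needed.
3 colors suffice: A=red, B=blue, C=green, D=red, E=blue. No two adjacent vertices share a color.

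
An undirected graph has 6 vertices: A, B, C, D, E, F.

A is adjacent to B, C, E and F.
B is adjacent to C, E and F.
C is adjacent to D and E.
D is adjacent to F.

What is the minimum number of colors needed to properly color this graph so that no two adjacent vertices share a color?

A, B, C, E form a clique, so at least 4 colors are needed.
4 colors suffice: color 1 → {B, D}; color 2 → {A}; color 3 → {C, F}; color 4 → {E}. Each edge has distinct colors on its endpoints.

4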